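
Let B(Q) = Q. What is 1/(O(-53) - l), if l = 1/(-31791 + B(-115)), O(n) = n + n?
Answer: -31906/3382035 ≈ -0.0094340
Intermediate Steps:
O(n) = 2*n
l = -1/31906 (l = 1/(-31791 - 115) = 1/(-31906) = -1/31906 ≈ -3.1342e-5)
1/(O(-53) - l) = 1/(2*(-53) - 1*(-1/31906)) = 1/(-106 + 1/31906) = 1/(-3382035/31906) = -31906/3382035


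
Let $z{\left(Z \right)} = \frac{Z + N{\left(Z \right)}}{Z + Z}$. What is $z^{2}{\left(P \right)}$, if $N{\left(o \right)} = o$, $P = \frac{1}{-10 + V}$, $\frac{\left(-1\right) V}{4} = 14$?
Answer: $1$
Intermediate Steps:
$V = -56$ ($V = \left(-4\right) 14 = -56$)
$P = - \frac{1}{66}$ ($P = \frac{1}{-10 - 56} = \frac{1}{-66} = - \frac{1}{66} \approx -0.015152$)
$z{\left(Z \right)} = 1$ ($z{\left(Z \right)} = \frac{Z + Z}{Z + Z} = \frac{2 Z}{2 Z} = 2 Z \frac{1}{2 Z} = 1$)
$z^{2}{\left(P \right)} = 1^{2} = 1$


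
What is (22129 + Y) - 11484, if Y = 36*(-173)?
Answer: 4417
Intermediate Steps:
Y = -6228
(22129 + Y) - 11484 = (22129 - 6228) - 11484 = 15901 - 11484 = 4417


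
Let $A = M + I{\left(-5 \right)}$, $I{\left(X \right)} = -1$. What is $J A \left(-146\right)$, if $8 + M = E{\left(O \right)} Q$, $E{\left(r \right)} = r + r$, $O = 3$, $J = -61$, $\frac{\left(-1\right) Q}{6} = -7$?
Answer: $2164158$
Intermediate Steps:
$Q = 42$ ($Q = \left(-6\right) \left(-7\right) = 42$)
$E{\left(r \right)} = 2 r$
$M = 244$ ($M = -8 + 2 \cdot 3 \cdot 42 = -8 + 6 \cdot 42 = -8 + 252 = 244$)
$A = 243$ ($A = 244 - 1 = 243$)
$J A \left(-146\right) = \left(-61\right) 243 \left(-146\right) = \left(-14823\right) \left(-146\right) = 2164158$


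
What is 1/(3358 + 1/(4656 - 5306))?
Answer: 650/2182699 ≈ 0.00029780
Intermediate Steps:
1/(3358 + 1/(4656 - 5306)) = 1/(3358 + 1/(-650)) = 1/(3358 - 1/650) = 1/(2182699/650) = 650/2182699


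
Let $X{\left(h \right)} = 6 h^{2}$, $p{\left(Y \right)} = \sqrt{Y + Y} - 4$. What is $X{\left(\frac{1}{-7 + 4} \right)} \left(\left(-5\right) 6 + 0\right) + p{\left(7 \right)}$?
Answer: $-24 + \sqrt{14} \approx -20.258$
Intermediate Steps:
$p{\left(Y \right)} = -4 + \sqrt{2} \sqrt{Y}$ ($p{\left(Y \right)} = \sqrt{2 Y} - 4 = \sqrt{2} \sqrt{Y} - 4 = -4 + \sqrt{2} \sqrt{Y}$)
$X{\left(\frac{1}{-7 + 4} \right)} \left(\left(-5\right) 6 + 0\right) + p{\left(7 \right)} = 6 \left(\frac{1}{-7 + 4}\right)^{2} \left(\left(-5\right) 6 + 0\right) - \left(4 - \sqrt{2} \sqrt{7}\right) = 6 \left(\frac{1}{-3}\right)^{2} \left(-30 + 0\right) - \left(4 - \sqrt{14}\right) = 6 \left(- \frac{1}{3}\right)^{2} \left(-30\right) - \left(4 - \sqrt{14}\right) = 6 \cdot \frac{1}{9} \left(-30\right) - \left(4 - \sqrt{14}\right) = \frac{2}{3} \left(-30\right) - \left(4 - \sqrt{14}\right) = -20 - \left(4 - \sqrt{14}\right) = -24 + \sqrt{14}$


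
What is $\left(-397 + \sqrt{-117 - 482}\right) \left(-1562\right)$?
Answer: $620114 - 1562 i \sqrt{599} \approx 6.2011 \cdot 10^{5} - 38229.0 i$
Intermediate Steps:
$\left(-397 + \sqrt{-117 - 482}\right) \left(-1562\right) = \left(-397 + \sqrt{-599}\right) \left(-1562\right) = \left(-397 + i \sqrt{599}\right) \left(-1562\right) = 620114 - 1562 i \sqrt{599}$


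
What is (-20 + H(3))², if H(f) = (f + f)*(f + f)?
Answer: 256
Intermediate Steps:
H(f) = 4*f² (H(f) = (2*f)*(2*f) = 4*f²)
(-20 + H(3))² = (-20 + 4*3²)² = (-20 + 4*9)² = (-20 + 36)² = 16² = 256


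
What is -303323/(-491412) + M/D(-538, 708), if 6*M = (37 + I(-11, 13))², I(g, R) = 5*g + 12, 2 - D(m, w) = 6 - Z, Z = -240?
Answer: 17765585/29976132 ≈ 0.59266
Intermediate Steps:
D(m, w) = -244 (D(m, w) = 2 - (6 - 1*(-240)) = 2 - (6 + 240) = 2 - 1*246 = 2 - 246 = -244)
I(g, R) = 12 + 5*g
M = 6 (M = (37 + (12 + 5*(-11)))²/6 = (37 + (12 - 55))²/6 = (37 - 43)²/6 = (⅙)*(-6)² = (⅙)*36 = 6)
-303323/(-491412) + M/D(-538, 708) = -303323/(-491412) + 6/(-244) = -303323*(-1/491412) + 6*(-1/244) = 303323/491412 - 3/122 = 17765585/29976132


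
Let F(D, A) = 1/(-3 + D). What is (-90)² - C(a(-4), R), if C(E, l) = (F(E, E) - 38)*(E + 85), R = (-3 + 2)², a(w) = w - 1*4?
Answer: 11033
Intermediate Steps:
a(w) = -4 + w (a(w) = w - 4 = -4 + w)
R = 1 (R = (-1)² = 1)
C(E, l) = (-38 + 1/(-3 + E))*(85 + E) (C(E, l) = (1/(-3 + E) - 38)*(E + 85) = (-38 + 1/(-3 + E))*(85 + E))
(-90)² - C(a(-4), R) = (-90)² - (9775 - 3115*(-4 - 4) - 38*(-4 - 4)²)/(-3 + (-4 - 4)) = 8100 - (9775 - 3115*(-8) - 38*(-8)²)/(-3 - 8) = 8100 - (9775 + 24920 - 38*64)/(-11) = 8100 - (-1)*(9775 + 24920 - 2432)/11 = 8100 - (-1)*32263/11 = 8100 - 1*(-2933) = 8100 + 2933 = 11033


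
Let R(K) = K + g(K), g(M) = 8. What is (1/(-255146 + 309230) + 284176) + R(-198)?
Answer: 15359098825/54084 ≈ 2.8399e+5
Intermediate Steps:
R(K) = 8 + K (R(K) = K + 8 = 8 + K)
(1/(-255146 + 309230) + 284176) + R(-198) = (1/(-255146 + 309230) + 284176) + (8 - 198) = (1/54084 + 284176) - 190 = 15369374785/54084 - 190 = 15359098825/54084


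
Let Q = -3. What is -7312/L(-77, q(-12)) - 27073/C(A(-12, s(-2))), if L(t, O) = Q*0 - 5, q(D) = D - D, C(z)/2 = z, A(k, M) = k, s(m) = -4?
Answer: 310853/120 ≈ 2590.4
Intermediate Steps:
C(z) = 2*z
q(D) = 0
L(t, O) = -5 (L(t, O) = -3*0 - 5 = 0 - 5 = -5)
-7312/L(-77, q(-12)) - 27073/C(A(-12, s(-2))) = -7312/(-5) - 27073/(2*(-12)) = -7312*(-⅕) - 27073/(-24) = 7312/5 - 27073*(-1/24) = 7312/5 + 27073/24 = 310853/120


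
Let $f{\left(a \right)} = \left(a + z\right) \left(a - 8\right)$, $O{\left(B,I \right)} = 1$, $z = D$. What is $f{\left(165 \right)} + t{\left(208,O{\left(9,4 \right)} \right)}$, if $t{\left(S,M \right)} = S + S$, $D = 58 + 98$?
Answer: $50813$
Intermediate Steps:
$D = 156$
$z = 156$
$f{\left(a \right)} = \left(-8 + a\right) \left(156 + a\right)$ ($f{\left(a \right)} = \left(a + 156\right) \left(a - 8\right) = \left(156 + a\right) \left(-8 + a\right) = \left(-8 + a\right) \left(156 + a\right)$)
$t{\left(S,M \right)} = 2 S$
$f{\left(165 \right)} + t{\left(208,O{\left(9,4 \right)} \right)} = \left(-1248 + 165^{2} + 148 \cdot 165\right) + 2 \cdot 208 = \left(-1248 + 27225 + 24420\right) + 416 = 50397 + 416 = 50813$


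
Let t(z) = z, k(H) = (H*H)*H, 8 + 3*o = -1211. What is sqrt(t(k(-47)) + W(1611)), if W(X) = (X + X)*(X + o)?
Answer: sqrt(3777613) ≈ 1943.6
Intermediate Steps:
o = -1219/3 (o = -8/3 + (1/3)*(-1211) = -8/3 - 1211/3 = -1219/3 ≈ -406.33)
k(H) = H**3 (k(H) = H**2*H = H**3)
W(X) = 2*X*(-1219/3 + X) (W(X) = (X + X)*(X - 1219/3) = (2*X)*(-1219/3 + X) = 2*X*(-1219/3 + X))
sqrt(t(k(-47)) + W(1611)) = sqrt((-47)**3 + (2/3)*1611*(-1219 + 3*1611)) = sqrt(-103823 + (2/3)*1611*(-1219 + 4833)) = sqrt(-103823 + (2/3)*1611*3614) = sqrt(-103823 + 3881436) = sqrt(3777613)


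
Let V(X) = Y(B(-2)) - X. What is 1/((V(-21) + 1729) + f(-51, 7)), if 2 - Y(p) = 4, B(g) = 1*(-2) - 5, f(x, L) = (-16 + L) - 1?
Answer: 1/1738 ≈ 0.00057537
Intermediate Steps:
f(x, L) = -17 + L
B(g) = -7 (B(g) = -2 - 5 = -7)
Y(p) = -2 (Y(p) = 2 - 1*4 = 2 - 4 = -2)
V(X) = -2 - X
1/((V(-21) + 1729) + f(-51, 7)) = 1/(((-2 - 1*(-21)) + 1729) + (-17 + 7)) = 1/(((-2 + 21) + 1729) - 10) = 1/((19 + 1729) - 10) = 1/(1748 - 10) = 1/1738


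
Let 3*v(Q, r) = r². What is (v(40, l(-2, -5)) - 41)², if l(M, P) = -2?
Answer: 14161/9 ≈ 1573.4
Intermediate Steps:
v(Q, r) = r²/3
(v(40, l(-2, -5)) - 41)² = ((⅓)*(-2)² - 41)² = ((⅓)*4 - 41)² = (4/3 - 41)² = (-119/3)² = 14161/9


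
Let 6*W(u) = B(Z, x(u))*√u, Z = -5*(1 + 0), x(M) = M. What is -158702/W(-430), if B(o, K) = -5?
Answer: -476106*I*√430/1075 ≈ -9184.0*I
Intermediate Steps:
Z = -5 (Z = -5*1 = -5)
W(u) = -5*√u/6 (W(u) = (-5*√u)/6 = -5*√u/6)
-158702/W(-430) = -158702*3*I*√430/1075 = -476106*I*√430/1075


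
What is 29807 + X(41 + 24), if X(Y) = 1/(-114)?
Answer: 3397997/114 ≈ 29807.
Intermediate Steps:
X(Y) = -1/114
29807 + X(41 + 24) = 29807 - 1/114 = 3397997/114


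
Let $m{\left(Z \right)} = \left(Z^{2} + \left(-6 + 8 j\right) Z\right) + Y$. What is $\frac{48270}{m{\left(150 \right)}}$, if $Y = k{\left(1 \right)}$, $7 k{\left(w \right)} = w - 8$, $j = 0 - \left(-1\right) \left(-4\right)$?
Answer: $\frac{48270}{16799} \approx 2.8734$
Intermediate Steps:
$j = -4$ ($j = 0 - 4 = -4$)
$k{\left(w \right)} = - \frac{8}{7} + \frac{w}{7}$ ($k{\left(w \right)} = \frac{w - 8}{7} = \frac{-8 + w}{7} = - \frac{8}{7} + \frac{w}{7}$)
$Y = -1$ ($Y = - \frac{8}{7} + \frac{1}{7} \cdot 1 = - \frac{8}{7} + \frac{1}{7} = -1$)
$m{\left(Z \right)} = -1 + Z^{2} - 38 Z$ ($m{\left(Z \right)} = \left(Z^{2} + \left(-6 + 8 \left(-4\right)\right) Z\right) - 1 = \left(Z^{2} + \left(-6 - 32\right) Z\right) - 1 = \left(Z^{2} - 38 Z\right) - 1 = -1 + Z^{2} - 38 Z$)
$\frac{48270}{m{\left(150 \right)}} = \frac{48270}{-1 + 150^{2} - 5700} = \frac{48270}{-1 + 22500 - 5700} = \frac{48270}{16799}$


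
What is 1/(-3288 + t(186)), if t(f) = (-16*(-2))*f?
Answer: 1/2664 ≈ 0.00037538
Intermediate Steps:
t(f) = 32*f
1/(-3288 + t(186)) = 1/(-3288 + 32*186) = 1/(-3288 + 5952) = 1/2664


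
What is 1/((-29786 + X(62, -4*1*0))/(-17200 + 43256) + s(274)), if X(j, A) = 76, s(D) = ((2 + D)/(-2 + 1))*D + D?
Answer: -13028/981674655 ≈ -1.3271e-5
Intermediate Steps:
s(D) = D + D*(-2 - D) (s(D) = ((2 + D)/(-1))*D + D = ((2 + D)*(-1))*D + D = (-2 - D)*D + D = D*(-2 - D) + D = D + D*(-2 - D))
1/((-29786 + X(62, -4*1*0))/(-17200 + 43256) + s(274)) = 1/((-29786 + 76)/(-17200 + 43256) - 1*274*(1 + 274)) = 1/(-29710/26056 - 1*274*275) = 1/(-29710*1/26056 - 75350) = 1/(-14855/13028 - 75350) = 1/(-981674655/13028) = -13028/981674655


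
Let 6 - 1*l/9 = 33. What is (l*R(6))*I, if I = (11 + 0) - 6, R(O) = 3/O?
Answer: -1215/2 ≈ -607.50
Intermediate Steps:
I = 5 (I = 11 - 6 = 5)
l = -243 (l = 54 - 9*33 = 54 - 297 = -243)
(l*R(6))*I = -729/6*5 = -243*½*5 = -243/2*5 = -1215/2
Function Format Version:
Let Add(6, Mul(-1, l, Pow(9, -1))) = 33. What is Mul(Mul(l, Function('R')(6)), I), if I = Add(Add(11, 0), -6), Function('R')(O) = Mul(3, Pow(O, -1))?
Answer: Rational(-1215, 2) ≈ -607.50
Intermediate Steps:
I = 5 (I = Add(11, -6) = 5)
l = -243 (l = Add(54, Mul(-9, 33)) = Add(54, -297) = -243)
Mul(Mul(l, Function('R')(6)), I) = Mul(Mul(-243, Mul(3, Pow(6, -1))), 5) = Mul(Mul(-243, Mul(3, Rational(1, 6))), 5) = Mul(Mul(-243, Rational(1, 2)), 5) = Mul(Rational(-243, 2), 5) = Rational(-1215, 2)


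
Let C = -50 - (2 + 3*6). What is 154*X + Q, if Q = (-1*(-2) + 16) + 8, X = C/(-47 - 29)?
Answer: 3189/19 ≈ 167.84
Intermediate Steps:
C = -70 (C = -50 - (2 + 18) = -50 - 1*20 = -50 - 20 = -70)
X = 35/38 (X = -70/(-47 - 29) = -70/(-76) = -70*(-1/76) = 35/38 ≈ 0.92105)
Q = 26 (Q = (2 + 16) + 8 = 18 + 8 = 26)
154*X + Q = 154*(35/38) + 26 = 2695/19 + 26 = 3189/19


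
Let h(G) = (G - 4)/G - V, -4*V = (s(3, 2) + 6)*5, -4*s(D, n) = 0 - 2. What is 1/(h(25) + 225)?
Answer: 200/46793 ≈ 0.0042741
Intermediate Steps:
s(D, n) = ½ (s(D, n) = -(0 - 2)/4 = -¼*(-2) = ½)
V = -65/8 (V = -(½ + 6)*5/4 = -13*5/8 = -¼*65/2 = -65/8 ≈ -8.1250)
h(G) = 65/8 + (-4 + G)/G (h(G) = (G - 4)/G - 1*(-65/8) = (-4 + G)/G + 65/8 = 65/8 + (-4 + G)/G)
1/(h(25) + 225) = 1/((73/8 - 4/25) + 225) = 1/(1793/200 + 225) = 1/(46793/200) = 200/46793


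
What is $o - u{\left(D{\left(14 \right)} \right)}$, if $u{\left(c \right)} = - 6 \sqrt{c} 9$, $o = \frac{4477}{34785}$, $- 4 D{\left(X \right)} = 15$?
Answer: $\frac{4477}{34785} + 27 i \sqrt{15} \approx 0.1287 + 104.57 i$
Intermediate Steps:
$D{\left(X \right)} = - \frac{15}{4}$ ($D{\left(X \right)} = \left(- \frac{1}{4}\right) 15 = - \frac{15}{4}$)
$o = \frac{4477}{34785}$ ($o = 4477 \cdot \frac{1}{34785} = \frac{4477}{34785} \approx 0.1287$)
$u{\left(c \right)} = - 54 \sqrt{c}$
$o - u{\left(D{\left(14 \right)} \right)} = \frac{4477}{34785} - - 54 \sqrt{- \frac{15}{4}} = \frac{4477}{34785} - - 54 \frac{i \sqrt{15}}{2} = \frac{4477}{34785} - - 27 i \sqrt{15} = \frac{4477}{34785} + 27 i \sqrt{15}$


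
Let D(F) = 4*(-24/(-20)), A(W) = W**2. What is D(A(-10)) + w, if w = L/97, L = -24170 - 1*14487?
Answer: -190957/485 ≈ -393.73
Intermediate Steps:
L = -38657 (L = -24170 - 14487 = -38657)
D(F) = 24/5 (D(F) = 4*(-24*(-1/20)) = 4*(6/5) = 24/5)
w = -38657/97 ≈ -398.53
D(A(-10)) + w = 24/5 - 38657/97 = -190957/485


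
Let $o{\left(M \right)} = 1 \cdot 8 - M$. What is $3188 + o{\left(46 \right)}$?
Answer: $3150$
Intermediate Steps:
$o{\left(M \right)} = 8 - M$
$3188 + o{\left(46 \right)} = 3188 + \left(8 - 46\right) = 3188 - 38 = 3150$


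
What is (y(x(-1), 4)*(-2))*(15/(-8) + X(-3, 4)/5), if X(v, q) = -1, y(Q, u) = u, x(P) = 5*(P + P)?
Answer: 83/5 ≈ 16.600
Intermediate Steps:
x(P) = 10*P (x(P) = 5*(2*P) = 10*P)
(y(x(-1), 4)*(-2))*(15/(-8) + X(-3, 4)/5) = (4*(-2))*(15/(-8) - 1/5) = -8*(15*(-⅛) - 1*⅕) = -8*(-15/8 - ⅕) = -8*(-83/40) = 83/5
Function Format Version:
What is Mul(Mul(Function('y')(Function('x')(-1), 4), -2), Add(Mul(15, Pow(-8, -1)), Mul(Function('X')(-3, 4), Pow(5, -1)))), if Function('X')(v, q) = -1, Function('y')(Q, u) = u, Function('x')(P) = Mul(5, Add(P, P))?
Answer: Rational(83, 5) ≈ 16.600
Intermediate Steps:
Function('x')(P) = Mul(10, P) (Function('x')(P) = Mul(5, Mul(2, P)) = Mul(10, P))
Mul(Mul(Function('y')(Function('x')(-1), 4), -2), Add(Mul(15, Pow(-8, -1)), Mul(Function('X')(-3, 4), Pow(5, -1)))) = Mul(Mul(4, -2), Add(Mul(15, Pow(-8, -1)), Mul(-1, Pow(5, -1)))) = Mul(-8, Add(Mul(15, Rational(-1, 8)), Mul(-1, Rational(1, 5)))) = Mul(-8, Add(Rational(-15, 8), Rational(-1, 5))) = Mul(-8, Rational(-83, 40)) = Rational(83, 5)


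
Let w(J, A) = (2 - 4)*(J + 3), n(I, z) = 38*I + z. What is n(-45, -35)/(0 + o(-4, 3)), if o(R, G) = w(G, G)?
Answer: 1745/12 ≈ 145.42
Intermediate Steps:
n(I, z) = z + 38*I
w(J, A) = -6 - 2*J (w(J, A) = -2*(3 + J) = -6 - 2*J)
o(R, G) = -6 - 2*G
n(-45, -35)/(0 + o(-4, 3)) = (-35 + 38*(-45))/(0 + (-6 - 2*3)) = (-35 - 1710)/(0 + (-6 - 6)) = -1745/(0 - 12) = -1745/(-12) = -1/12*(-1745) = 1745/12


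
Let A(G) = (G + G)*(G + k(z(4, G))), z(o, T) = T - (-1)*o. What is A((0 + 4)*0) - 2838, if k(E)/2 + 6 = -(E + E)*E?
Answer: -2838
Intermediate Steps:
z(o, T) = T + o
k(E) = -12 - 4*E² (k(E) = -12 + 2*(-(E + E)*E) = -12 + 2*(-2*E*E) = -12 + 2*(-2*E²) = -12 - 4*E²)
A(G) = 2*G*(-12 + G - 4*(4 + G)²) (A(G) = (G + G)*(G + (-12 - 4*(G + 4)²)) = (2*G)*(G + (-12 - 4*(4 + G)²)) = (2*G)*(-12 + G - 4*(4 + G)²) = 2*G*(-12 + G - 4*(4 + G)²))
A((0 + 4)*0) - 2838 = -2*(0 + 4)*0*(12 - (0 + 4)*0 + 4*(4 + (0 + 4)*0)²) - 2838 = -2*4*0*(12 - 4*0 + 4*(4 + 4*0)²) - 2838 = -2*0*(12 - 1*0 + 4*(4 + 0)²) - 2838 = -2*0*(12 + 0 + 4*4²) - 2838 = -2*0*(12 + 0 + 4*16) - 2838 = -2*0*(12 + 0 + 64) - 2838 = -2*0*76 - 2838 = 0 - 2838 = -2838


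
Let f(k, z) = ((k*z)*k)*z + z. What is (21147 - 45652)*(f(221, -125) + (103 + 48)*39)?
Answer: -18700902262445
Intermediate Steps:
f(k, z) = z + k**2*z**2 (f(k, z) = (z*k**2)*z + z = k**2*z**2 + z = z + k**2*z**2)
(21147 - 45652)*(f(221, -125) + (103 + 48)*39) = (21147 - 45652)*(-125*(1 - 125*221**2) + (103 + 48)*39) = -24505*(-125*(1 - 125*48841) + 151*39) = -24505*(-125*(1 - 6105125) + 5889) = -24505*(-125*(-6105124) + 5889) = -24505*(763140500 + 5889) = -24505*763146389 = -18700902262445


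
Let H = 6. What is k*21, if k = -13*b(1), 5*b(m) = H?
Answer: -1638/5 ≈ -327.60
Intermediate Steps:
b(m) = 6/5 (b(m) = (1/5)*6 = 6/5)
k = -78/5 (k = -13*6/5 = -78/5 ≈ -15.600)
k*21 = -78/5*21 = -1638/5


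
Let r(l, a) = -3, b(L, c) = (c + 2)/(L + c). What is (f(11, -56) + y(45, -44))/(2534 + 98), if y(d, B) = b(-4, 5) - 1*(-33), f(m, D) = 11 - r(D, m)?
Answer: 27/1316 ≈ 0.020517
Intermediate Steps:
b(L, c) = (2 + c)/(L + c)
f(m, D) = 14 (f(m, D) = 11 - 1*(-3) = 11 + 3 = 14)
y(d, B) = 40 (y(d, B) = (2 + 5)/(-4 + 5) - 1*(-33) = 7/1 + 33 = 1*7 + 33 = 7 + 33 = 40)
(f(11, -56) + y(45, -44))/(2534 + 98) = (14 + 40)/(2534 + 98) = 54/2632 = 54*(1/2632) = 27/1316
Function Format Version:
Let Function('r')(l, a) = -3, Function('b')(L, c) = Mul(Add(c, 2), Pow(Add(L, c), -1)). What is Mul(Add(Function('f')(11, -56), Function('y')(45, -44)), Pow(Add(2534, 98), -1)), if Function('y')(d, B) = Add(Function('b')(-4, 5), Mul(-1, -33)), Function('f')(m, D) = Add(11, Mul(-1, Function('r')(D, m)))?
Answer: Rational(27, 1316) ≈ 0.020517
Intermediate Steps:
Function('b')(L, c) = Mul(Pow(Add(L, c), -1), Add(2, c)) (Function('b')(L, c) = Mul(Add(2, c), Pow(Add(L, c), -1)) = Mul(Pow(Add(L, c), -1), Add(2, c)))
Function('f')(m, D) = 14 (Function('f')(m, D) = Add(11, Mul(-1, -3)) = Add(11, 3) = 14)
Function('y')(d, B) = 40 (Function('y')(d, B) = Add(Mul(Pow(Add(-4, 5), -1), Add(2, 5)), Mul(-1, -33)) = Add(Mul(Pow(1, -1), 7), 33) = Add(Mul(1, 7), 33) = Add(7, 33) = 40)
Mul(Add(Function('f')(11, -56), Function('y')(45, -44)), Pow(Add(2534, 98), -1)) = Mul(Add(14, 40), Pow(Add(2534, 98), -1)) = Mul(54, Pow(2632, -1)) = Mul(54, Rational(1, 2632)) = Rational(27, 1316)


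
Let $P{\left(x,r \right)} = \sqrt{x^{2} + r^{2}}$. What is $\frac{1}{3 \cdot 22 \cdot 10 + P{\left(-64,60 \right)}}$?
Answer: $\frac{165}{106976} - \frac{\sqrt{481}}{106976} \approx 0.0013374$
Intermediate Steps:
$P{\left(x,r \right)} = \sqrt{r^{2} + x^{2}}$
$\frac{1}{3 \cdot 22 \cdot 10 + P{\left(-64,60 \right)}} = \frac{1}{3 \cdot 22 \cdot 10 + \sqrt{60^{2} + \left(-64\right)^{2}}} = \frac{1}{66 \cdot 10 + \sqrt{3600 + 4096}} = \frac{1}{660 + \sqrt{7696}} = \frac{1}{660 + 4 \sqrt{481}}$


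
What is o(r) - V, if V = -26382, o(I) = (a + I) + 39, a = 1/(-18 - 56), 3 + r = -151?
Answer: 1943757/74 ≈ 26267.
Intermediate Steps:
r = -154 (r = -3 - 151 = -154)
a = -1/74 (a = 1/(-74) = -1/74 ≈ -0.013514)
o(I) = 2885/74 + I (o(I) = (-1/74 + I) + 39 = 2885/74 + I)
o(r) - V = (2885/74 - 154) - 1*(-26382) = -8511/74 + 26382 = 1943757/74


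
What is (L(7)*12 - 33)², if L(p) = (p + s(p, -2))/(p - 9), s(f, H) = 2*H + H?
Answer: 1521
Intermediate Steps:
s(f, H) = 3*H
L(p) = (-6 + p)/(-9 + p) (L(p) = (p + 3*(-2))/(p - 9) = (p - 6)/(-9 + p) = (-6 + p)/(-9 + p))
(L(7)*12 - 33)² = (((-6 + 7)/(-9 + 7))*12 - 33)² = ((1/(-2))*12 - 33)² = (-½*1*12 - 33)² = (-½*12 - 33)² = (-6 - 33)² = (-39)² = 1521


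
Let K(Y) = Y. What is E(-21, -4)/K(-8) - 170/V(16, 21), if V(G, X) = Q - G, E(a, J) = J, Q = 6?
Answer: 35/2 ≈ 17.500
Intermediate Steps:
V(G, X) = 6 - G
E(-21, -4)/K(-8) - 170/V(16, 21) = -4/(-8) - 170/(6 - 1*16) = -4*(-⅛) - 170/(6 - 16) = ½ - 170/(-10) = ½ - 170*(-⅒) = ½ + 17 = 35/2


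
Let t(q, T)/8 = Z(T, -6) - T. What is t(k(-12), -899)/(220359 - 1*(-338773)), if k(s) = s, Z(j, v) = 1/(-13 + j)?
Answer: 819887/63741048 ≈ 0.012863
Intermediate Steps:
t(q, T) = -8*T + 8/(-13 + T) (t(q, T) = 8*(1/(-13 + T) - T) = -8*T + 8/(-13 + T))
t(k(-12), -899)/(220359 - 1*(-338773)) = (8*(1 - 1*(-899)*(-13 - 899))/(-13 - 899))/(220359 - 1*(-338773)) = (8*(1 - 1*(-899)*(-912))/(-912))/(220359 + 338773) = (8*(-1/912)*(1 - 819888))/559132 = (8*(-1/912)*(-819887))*(1/559132) = (819887/114)*(1/559132) = 819887/63741048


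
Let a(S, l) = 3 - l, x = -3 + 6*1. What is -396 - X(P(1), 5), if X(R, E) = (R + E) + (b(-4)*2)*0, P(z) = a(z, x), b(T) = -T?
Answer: -401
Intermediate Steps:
x = 3 (x = -3 + 6 = 3)
P(z) = 0 (P(z) = 3 - 1*3 = 3 - 3 = 0)
X(R, E) = E + R (X(R, E) = (R + E) + (-1*(-4)*2)*0 = (E + R) + (4*2)*0 = (E + R) + 8*0 = (E + R) + 0 = E + R)
-396 - X(P(1), 5) = -396 - (5 + 0) = -396 - 1*5 = -396 - 5 = -401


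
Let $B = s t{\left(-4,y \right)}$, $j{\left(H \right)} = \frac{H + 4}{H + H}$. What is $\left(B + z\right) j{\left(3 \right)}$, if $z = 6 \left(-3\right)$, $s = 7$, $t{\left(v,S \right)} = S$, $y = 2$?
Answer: $- \frac{14}{3} \approx -4.6667$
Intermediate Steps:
$j{\left(H \right)} = \frac{4 + H}{2 H}$
$z = -18$
$B = 14$ ($B = 7 \cdot 2 = 14$)
$\left(B + z\right) j{\left(3 \right)} = \left(14 - 18\right) \frac{4 + 3}{2 \cdot 3} = - 4 \cdot \frac{1}{2} \cdot \frac{1}{3} \cdot 7 = \left(-4\right) \frac{7}{6} = - \frac{14}{3}$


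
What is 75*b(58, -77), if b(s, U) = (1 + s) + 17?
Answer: 5700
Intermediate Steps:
b(s, U) = 18 + s
75*b(58, -77) = 75*(18 + 58) = 75*76 = 5700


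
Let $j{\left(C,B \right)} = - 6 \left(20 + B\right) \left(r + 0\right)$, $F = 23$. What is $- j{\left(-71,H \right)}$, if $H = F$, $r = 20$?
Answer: $5160$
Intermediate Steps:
$H = 23$
$j{\left(C,B \right)} = -2400 - 120 B$ ($j{\left(C,B \right)} = - 6 \left(20 + B\right) \left(20 + 0\right) = - 6 \left(20 + B\right) 20 = - 6 \left(400 + 20 B\right) = -2400 - 120 B$)
$- j{\left(-71,H \right)} = - (-2400 - 2760) = \left(-1\right) \left(-5160\right) = 5160$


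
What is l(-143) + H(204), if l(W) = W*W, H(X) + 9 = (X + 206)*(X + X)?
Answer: 187720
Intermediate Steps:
H(X) = -9 + 2*X*(206 + X) (H(X) = -9 + (X + 206)*(X + X) = -9 + (206 + X)*(2*X) = -9 + 2*X*(206 + X))
l(W) = W**2
l(-143) + H(204) = (-143)**2 + (-9 + 2*204**2 + 412*204) = 20449 + (-9 + 2*41616 + 84048) = 20449 + (-9 + 83232 + 84048) = 20449 + 167271 = 187720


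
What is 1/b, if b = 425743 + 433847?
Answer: 1/859590 ≈ 1.1633e-6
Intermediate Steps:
b = 859590
1/b = 1/859590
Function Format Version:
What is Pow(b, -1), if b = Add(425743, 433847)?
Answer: Rational(1, 859590) ≈ 1.1633e-6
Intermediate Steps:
b = 859590
Pow(b, -1) = Pow(859590, -1) = Rational(1, 859590)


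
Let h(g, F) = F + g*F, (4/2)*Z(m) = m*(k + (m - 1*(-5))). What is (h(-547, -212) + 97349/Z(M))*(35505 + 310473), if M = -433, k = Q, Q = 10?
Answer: 3624225451443954/90497 ≈ 4.0048e+10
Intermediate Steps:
k = 10
Z(m) = m*(15 + m)/2 (Z(m) = (m*(10 + (m - 1*(-5))))/2 = (m*(10 + (m + 5)))/2 = (m*(10 + (5 + m)))/2 = (m*(15 + m))/2 = m*(15 + m)/2)
h(g, F) = F + F*g
(h(-547, -212) + 97349/Z(M))*(35505 + 310473) = (-212*(1 - 547) + 97349/(((1/2)*(-433)*(15 - 433))))*(35505 + 310473) = (-212*(-546) + 97349/(((1/2)*(-433)*(-418))))*345978 = (115752 + 97349/90497)*345978 = (10475306093/90497)*345978 = 3624225451443954/90497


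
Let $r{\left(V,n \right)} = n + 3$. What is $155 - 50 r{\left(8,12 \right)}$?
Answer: $-595$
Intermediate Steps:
$r{\left(V,n \right)} = 3 + n$
$155 - 50 r{\left(8,12 \right)} = 155 - 50 \left(3 + 12\right) = 155 - 750 = -595$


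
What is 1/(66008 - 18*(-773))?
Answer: 1/79922 ≈ 1.2512e-5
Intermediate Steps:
1/(66008 - 18*(-773)) = 1/(66008 + 13914) = 1/79922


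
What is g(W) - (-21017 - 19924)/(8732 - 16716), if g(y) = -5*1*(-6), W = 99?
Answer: 198579/7984 ≈ 24.872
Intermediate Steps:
g(y) = 30 (g(y) = -5*(-6) = 30)
g(W) - (-21017 - 19924)/(8732 - 16716) = 30 - (-21017 - 19924)/(8732 - 16716) = 30 - (-40941)/(-7984) = 30 - (-40941)*(-1)/7984 = 30 - 1*40941/7984 = 30 - 40941/7984 = 198579/7984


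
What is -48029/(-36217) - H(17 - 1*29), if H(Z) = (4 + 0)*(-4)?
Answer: 627501/36217 ≈ 17.326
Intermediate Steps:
H(Z) = -16 (H(Z) = 4*(-4) = -16)
-48029/(-36217) - H(17 - 1*29) = -48029/(-36217) - 1*(-16) = -48029*(-1/36217) + 16 = 48029/36217 + 16 = 627501/36217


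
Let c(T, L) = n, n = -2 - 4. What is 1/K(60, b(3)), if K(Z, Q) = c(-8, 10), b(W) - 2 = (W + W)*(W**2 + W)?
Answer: -1/6 ≈ -0.16667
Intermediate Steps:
n = -6
c(T, L) = -6
b(W) = 2 + 2*W*(W + W**2) (b(W) = 2 + (W + W)*(W**2 + W) = 2 + (2*W)*(W + W**2) = 2 + 2*W*(W + W**2))
K(Z, Q) = -6
1/K(60, b(3)) = 1/(-6) = -1/6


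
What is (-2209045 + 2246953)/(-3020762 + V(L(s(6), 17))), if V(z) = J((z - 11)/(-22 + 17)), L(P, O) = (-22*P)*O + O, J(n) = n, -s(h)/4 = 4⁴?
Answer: -15795/1290566 ≈ -0.012239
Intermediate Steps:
s(h) = -1024 (s(h) = -4*4⁴ = -4*256 = -1024)
L(P, O) = O - 22*O*P (L(P, O) = -22*O*P + O = O - 22*O*P)
V(z) = 11/5 - z/5 (V(z) = (z - 11)/(-22 + 17) = (-11 + z)/(-5) = (-11 + z)*(-⅕) = 11/5 - z/5)
(-2209045 + 2246953)/(-3020762 + V(L(s(6), 17))) = (-2209045 + 2246953)/(-3020762 + (11/5 - 17*(1 - 22*(-1024))/5)) = 37908/(-3020762 + (11/5 - 17*(1 + 22528)/5)) = 37908/(-3020762 + (11/5 - 17*22529/5)) = 37908/(-3020762 + (11/5 - ⅕*382993)) = 37908/(-3020762 + (11/5 - 382993/5)) = 37908/(-3020762 - 382982/5) = 37908/(-15486792/5) = 37908*(-5/15486792) = -15795/1290566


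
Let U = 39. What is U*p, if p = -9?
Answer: -351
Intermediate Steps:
U*p = 39*(-9) = -351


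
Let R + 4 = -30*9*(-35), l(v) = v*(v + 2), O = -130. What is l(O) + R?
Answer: 26086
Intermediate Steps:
l(v) = v*(2 + v)
R = 9446 (R = -4 - 30*9*(-35) = -4 - 270*(-35) = -4 + 9450 = 9446)
l(O) + R = -130*(2 - 130) + 9446 = -130*(-128) + 9446 = 16640 + 9446 = 26086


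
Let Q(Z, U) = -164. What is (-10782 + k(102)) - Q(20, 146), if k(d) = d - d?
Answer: -10618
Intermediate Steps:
k(d) = 0
(-10782 + k(102)) - Q(20, 146) = (-10782 + 0) - 1*(-164) = -10782 + 164 = -10618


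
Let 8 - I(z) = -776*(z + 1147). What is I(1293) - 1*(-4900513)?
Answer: 6793961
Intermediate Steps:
I(z) = 890080 + 776*z (I(z) = 8 - (-776)*(z + 1147) = 8 - (-776)*(1147 + z) = 8 - (-890072 - 776*z) = 8 + (890072 + 776*z) = 890080 + 776*z)
I(1293) - 1*(-4900513) = (890080 + 776*1293) - 1*(-4900513) = (890080 + 1003368) + 4900513 = 1893448 + 4900513 = 6793961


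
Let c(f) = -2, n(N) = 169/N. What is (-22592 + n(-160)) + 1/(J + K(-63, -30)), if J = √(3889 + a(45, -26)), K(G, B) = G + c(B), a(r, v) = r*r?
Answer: -6105537121/270240 + √5914/1689 ≈ -22593.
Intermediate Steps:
a(r, v) = r²
K(G, B) = -2 + G (K(G, B) = G - 2 = -2 + G)
J = √5914 (J = √(3889 + 45²) = √(3889 + 2025) = √5914 ≈ 76.903)
(-22592 + n(-160)) + 1/(J + K(-63, -30)) = (-22592 + 169/(-160)) + 1/(√5914 + (-2 - 63)) = (-22592 + 169*(-1/160)) + 1/(√5914 - 65) = (-22592 - 169/160) + 1/(-65 + √5914) = -3614889/160 + 1/(-65 + √5914)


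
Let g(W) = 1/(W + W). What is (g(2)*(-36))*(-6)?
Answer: 54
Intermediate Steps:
g(W) = 1/(2*W)
(g(2)*(-36))*(-6) = (((½)/2)*(-36))*(-6) = (((½)*(½))*(-36))*(-6) = ((¼)*(-36))*(-6) = -9*(-6) = 54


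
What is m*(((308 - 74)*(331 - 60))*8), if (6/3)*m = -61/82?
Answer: -7736508/41 ≈ -1.8870e+5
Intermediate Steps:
m = -61/164 (m = (-61/82)/2 = (-61*1/82)/2 = (½)*(-61/82) = -61/164 ≈ -0.37195)
m*(((308 - 74)*(331 - 60))*8) = -61*(308 - 74)*(331 - 60)*8/164 = -61*234*271*8/164 = -1934127*8/82 = -61/164*507312 = -7736508/41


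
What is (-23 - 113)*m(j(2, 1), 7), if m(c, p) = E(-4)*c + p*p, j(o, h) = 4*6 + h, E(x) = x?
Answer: 6936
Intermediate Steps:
j(o, h) = 24 + h
m(c, p) = p² - 4*c (m(c, p) = -4*c + p*p = -4*c + p² = p² - 4*c)
(-23 - 113)*m(j(2, 1), 7) = (-23 - 113)*(7² - 4*(24 + 1)) = -136*(49 - 4*25) = -136*(49 - 100) = -136*(-51) = 6936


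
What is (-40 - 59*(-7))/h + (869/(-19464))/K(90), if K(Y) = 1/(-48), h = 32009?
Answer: 55934145/25959299 ≈ 2.1547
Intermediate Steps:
K(Y) = -1/48
(-40 - 59*(-7))/h + (869/(-19464))/K(90) = (-40 - 59*(-7))/32009 + (869/(-19464))/(-1/48) = (-40 + 413)*(1/32009) + (869*(-1/19464))*(-48) = 373*(1/32009) - 869/19464*(-48) = 373/32009 + 1738/811 = 55934145/25959299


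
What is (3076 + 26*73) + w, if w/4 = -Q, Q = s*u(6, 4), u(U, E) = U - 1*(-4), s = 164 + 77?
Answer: -4666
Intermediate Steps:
s = 241
u(U, E) = 4 + U (u(U, E) = U + 4 = 4 + U)
Q = 2410 (Q = 241*(4 + 6) = 241*10 = 2410)
w = -9640 (w = 4*(-1*2410) = 4*(-2410) = -9640)
(3076 + 26*73) + w = (3076 + 26*73) - 9640 = (3076 + 1898) - 9640 = 4974 - 9640 = -4666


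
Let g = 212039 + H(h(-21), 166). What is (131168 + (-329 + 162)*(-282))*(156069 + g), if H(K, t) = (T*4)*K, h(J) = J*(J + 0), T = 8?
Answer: 68135301640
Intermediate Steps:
h(J) = J**2 (h(J) = J*J = J**2)
H(K, t) = 32*K (H(K, t) = (8*4)*K = 32*K)
g = 226151 (g = 212039 + 32*(-21)**2 = 212039 + 32*441 = 212039 + 14112 = 226151)
(131168 + (-329 + 162)*(-282))*(156069 + g) = (131168 + (-329 + 162)*(-282))*(156069 + 226151) = (131168 - 167*(-282))*382220 = (131168 + 47094)*382220 = 178262*382220 = 68135301640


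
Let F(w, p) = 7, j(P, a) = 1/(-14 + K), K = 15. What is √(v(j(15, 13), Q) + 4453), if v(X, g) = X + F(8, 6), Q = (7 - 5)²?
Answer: √4461 ≈ 66.791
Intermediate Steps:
Q = 4 (Q = 2² = 4)
j(P, a) = 1 (j(P, a) = 1/(-14 + 15) = 1/1 = 1)
v(X, g) = 7 + X (v(X, g) = X + 7 = 7 + X)
√(v(j(15, 13), Q) + 4453) = √((7 + 1) + 4453) = √(8 + 4453) = √4461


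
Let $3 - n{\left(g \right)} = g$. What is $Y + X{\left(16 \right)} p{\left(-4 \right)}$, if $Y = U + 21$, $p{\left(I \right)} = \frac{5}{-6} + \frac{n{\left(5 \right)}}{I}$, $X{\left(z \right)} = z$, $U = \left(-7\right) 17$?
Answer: $- \frac{310}{3} \approx -103.33$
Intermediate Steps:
$n{\left(g \right)} = 3 - g$
$U = -119$
$p{\left(I \right)} = - \frac{5}{6} - \frac{2}{I}$ ($p{\left(I \right)} = \frac{5}{-6} + \frac{3 - 5}{I} = 5 \left(- \frac{1}{6}\right) + \frac{3 - 5}{I} = - \frac{5}{6} - \frac{2}{I}$)
$Y = -98$ ($Y = -119 + 21 = -98$)
$Y + X{\left(16 \right)} p{\left(-4 \right)} = -98 + 16 \left(- \frac{5}{6} - \frac{2}{-4}\right) = -98 + 16 \left(- \frac{5}{6} - - \frac{1}{2}\right) = -98 + 16 \left(- \frac{5}{6} + \frac{1}{2}\right) = -98 + 16 \left(- \frac{1}{3}\right) = -98 - \frac{16}{3} = - \frac{310}{3}$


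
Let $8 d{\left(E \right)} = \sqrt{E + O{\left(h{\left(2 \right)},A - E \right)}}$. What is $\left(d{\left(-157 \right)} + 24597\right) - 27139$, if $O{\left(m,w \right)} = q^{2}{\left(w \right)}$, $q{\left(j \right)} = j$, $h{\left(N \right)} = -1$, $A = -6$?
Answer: $-2542 + \frac{3 \sqrt{629}}{4} \approx -2523.2$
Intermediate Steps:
$O{\left(m,w \right)} = w^{2}$
$d{\left(E \right)} = \frac{\sqrt{E + \left(-6 - E\right)^{2}}}{8}$
$\left(d{\left(-157 \right)} + 24597\right) - 27139 = \left(\frac{\sqrt{-157 + \left(6 - 157\right)^{2}}}{8} + 24597\right) - 27139 = \left(\frac{\sqrt{-157 + \left(-151\right)^{2}}}{8} + 24597\right) - 27139 = \left(\frac{\sqrt{-157 + 22801}}{8} + 24597\right) - 27139 = \left(\frac{\sqrt{22644}}{8} + 24597\right) - 27139 = \left(\frac{6 \sqrt{629}}{8} + 24597\right) - 27139 = \left(\frac{3 \sqrt{629}}{4} + 24597\right) - 27139 = \left(24597 + \frac{3 \sqrt{629}}{4}\right) - 27139 = -2542 + \frac{3 \sqrt{629}}{4}$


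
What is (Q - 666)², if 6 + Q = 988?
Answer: 99856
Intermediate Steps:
Q = 982 (Q = -6 + 988 = 982)
(Q - 666)² = (982 - 666)² = 316² = 99856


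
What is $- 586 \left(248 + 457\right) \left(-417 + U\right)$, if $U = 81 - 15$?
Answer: $145008630$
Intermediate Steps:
$U = 66$
$- 586 \left(248 + 457\right) \left(-417 + U\right) = - 586 \left(248 + 457\right) \left(-417 + 66\right) = - 586 \cdot 705 \left(-351\right) = \left(-586\right) \left(-247455\right) = 145008630$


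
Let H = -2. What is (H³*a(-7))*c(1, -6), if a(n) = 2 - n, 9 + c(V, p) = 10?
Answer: -72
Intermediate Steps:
c(V, p) = 1 (c(V, p) = -9 + 10 = 1)
(H³*a(-7))*c(1, -6) = ((-2)³*(2 - 1*(-7)))*1 = -8*(2 + 7)*1 = -8*9*1 = -72*1 = -72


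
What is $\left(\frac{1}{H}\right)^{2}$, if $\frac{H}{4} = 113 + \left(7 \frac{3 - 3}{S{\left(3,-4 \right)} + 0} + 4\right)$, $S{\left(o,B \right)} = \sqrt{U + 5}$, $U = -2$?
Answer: $\frac{1}{219024} \approx 4.5657 \cdot 10^{-6}$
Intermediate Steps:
$S{\left(o,B \right)} = \sqrt{3}$ ($S{\left(o,B \right)} = \sqrt{-2 + 5} = \sqrt{3}$)
$H = 468$ ($H = 4 \left(113 + \left(7 \frac{3 - 3}{\sqrt{3} + 0} + 4\right)\right) = 4 \left(113 + \left(7 \frac{0}{\sqrt{3}} + 4\right)\right) = 4 \left(113 + \left(7 \cdot 0 \frac{\sqrt{3}}{3} + 4\right)\right) = 4 \left(113 + \left(7 \cdot 0 + 4\right)\right) = 4 \left(113 + \left(0 + 4\right)\right) = 4 \left(113 + 4\right) = 4 \cdot 117 = 468$)
$\left(\frac{1}{H}\right)^{2} = \left(\frac{1}{468}\right)^{2} = \frac{1}{219024}$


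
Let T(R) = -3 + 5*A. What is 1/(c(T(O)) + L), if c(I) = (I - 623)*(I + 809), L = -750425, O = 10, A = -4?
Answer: -1/1258181 ≈ -7.9480e-7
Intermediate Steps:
T(R) = -23 (T(R) = -3 + 5*(-4) = -3 - 20 = -23)
c(I) = (-623 + I)*(809 + I)
1/(c(T(O)) + L) = 1/((-504007 + (-23)**2 + 186*(-23)) - 750425) = 1/((-504007 + 529 - 4278) - 750425) = 1/(-507756 - 750425) = 1/(-1258181) = -1/1258181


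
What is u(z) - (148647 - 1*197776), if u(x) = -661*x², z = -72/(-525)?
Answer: 1504194889/30625 ≈ 49117.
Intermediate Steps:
z = 24/175 (z = -72*(-1/525) = 24/175 ≈ 0.13714)
u(z) - (148647 - 1*197776) = -661*(24/175)² - (148647 - 1*197776) = -661*576/30625 - (148647 - 197776) = -380736/30625 - 1*(-49129) = -380736/30625 + 49129 = 1504194889/30625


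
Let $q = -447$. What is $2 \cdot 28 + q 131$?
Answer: $-58501$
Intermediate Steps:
$2 \cdot 28 + q 131 = 2 \cdot 28 - 58557 = 56 - 58557 = -58501$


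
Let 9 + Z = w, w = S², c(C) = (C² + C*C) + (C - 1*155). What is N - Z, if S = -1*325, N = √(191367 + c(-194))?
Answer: -105616 + √266290 ≈ -1.0510e+5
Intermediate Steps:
c(C) = -155 + C + 2*C² (c(C) = (C² + C²) + (C - 155) = 2*C² + (-155 + C) = -155 + C + 2*C²)
N = √266290 (N = √(191367 + (-155 - 194 + 2*(-194)²)) = √(191367 + (-155 - 194 + 2*37636)) = √(191367 + (-155 - 194 + 75272)) = √(191367 + 74923) = √266290 ≈ 516.03)
S = -325
w = 105625 (w = (-325)² = 105625)
Z = 105616 (Z = -9 + 105625 = 105616)
N - Z = √266290 - 1*105616 = √266290 - 105616 = -105616 + √266290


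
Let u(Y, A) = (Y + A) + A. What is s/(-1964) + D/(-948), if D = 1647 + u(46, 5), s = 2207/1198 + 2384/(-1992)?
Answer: -83159236663/46283345112 ≈ -1.7967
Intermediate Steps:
s = 192539/298302 (s = 2207*(1/1198) + 2384*(-1/1992) = 2207/1198 - 298/249 = 192539/298302 ≈ 0.64545)
u(Y, A) = Y + 2*A (u(Y, A) = (A + Y) + A = Y + 2*A)
D = 1703 (D = 1647 + (46 + 2*5) = 1647 + (46 + 10) = 1647 + 56 = 1703)
s/(-1964) + D/(-948) = (192539/298302)/(-1964) + 1703/(-948) = (192539/298302)*(-1/1964) + 1703*(-1/948) = -192539/585865128 - 1703/948 = -83159236663/46283345112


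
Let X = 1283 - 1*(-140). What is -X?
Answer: -1423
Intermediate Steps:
X = 1423 (X = 1283 + 140 = 1423)
-X = -1*1423 = -1423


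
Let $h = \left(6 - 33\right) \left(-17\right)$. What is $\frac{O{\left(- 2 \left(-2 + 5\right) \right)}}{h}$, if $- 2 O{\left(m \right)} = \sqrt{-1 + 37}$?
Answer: $- \frac{1}{153} \approx -0.0065359$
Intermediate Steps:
$O{\left(m \right)} = -3$ ($O{\left(m \right)} = - \frac{\sqrt{-1 + 37}}{2} = - \frac{\sqrt{36}}{2} = \left(- \frac{1}{2}\right) 6 = -3$)
$h = 459$ ($h = \left(-27\right) \left(-17\right) = 459$)
$\frac{O{\left(- 2 \left(-2 + 5\right) \right)}}{h} = - \frac{3}{459} = \left(-3\right) \frac{1}{459} = - \frac{1}{153}$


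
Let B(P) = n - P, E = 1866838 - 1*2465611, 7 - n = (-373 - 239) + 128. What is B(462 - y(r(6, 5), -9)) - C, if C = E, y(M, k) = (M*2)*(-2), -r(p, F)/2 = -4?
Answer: 598770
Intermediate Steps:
r(p, F) = 8 (r(p, F) = -2*(-4) = 8)
n = 491 (n = 7 - ((-373 - 239) + 128) = 7 - (-612 + 128) = 7 - 1*(-484) = 7 + 484 = 491)
E = -598773 (E = 1866838 - 2465611 = -598773)
y(M, k) = -4*M (y(M, k) = (2*M)*(-2) = -4*M)
B(P) = 491 - P
C = -598773
B(462 - y(r(6, 5), -9)) - C = (491 - (462 - (-4)*8)) - 1*(-598773) = (491 - (462 - 1*(-32))) + 598773 = (491 - (462 + 32)) + 598773 = (491 - 1*494) + 598773 = (491 - 494) + 598773 = -3 + 598773 = 598770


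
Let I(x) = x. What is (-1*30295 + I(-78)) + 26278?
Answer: -4095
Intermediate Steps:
(-1*30295 + I(-78)) + 26278 = (-1*30295 - 78) + 26278 = (-30295 - 78) + 26278 = -30373 + 26278 = -4095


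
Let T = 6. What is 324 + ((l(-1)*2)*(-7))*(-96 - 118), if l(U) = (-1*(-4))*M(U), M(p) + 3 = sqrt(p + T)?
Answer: -35628 + 11984*sqrt(5) ≈ -8831.0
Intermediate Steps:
M(p) = -3 + sqrt(6 + p) (M(p) = -3 + sqrt(p + 6) = -3 + sqrt(6 + p))
l(U) = -12 + 4*sqrt(6 + U) (l(U) = (-1*(-4))*(-3 + sqrt(6 + U)) = 4*(-3 + sqrt(6 + U)) = -12 + 4*sqrt(6 + U))
324 + ((l(-1)*2)*(-7))*(-96 - 118) = 324 + (((-12 + 4*sqrt(6 - 1))*2)*(-7))*(-96 - 118) = 324 + (((-12 + 4*sqrt(5))*2)*(-7))*(-214) = 324 + ((-24 + 8*sqrt(5))*(-7))*(-214) = 324 + (168 - 56*sqrt(5))*(-214) = 324 + (-35952 + 11984*sqrt(5)) = -35628 + 11984*sqrt(5)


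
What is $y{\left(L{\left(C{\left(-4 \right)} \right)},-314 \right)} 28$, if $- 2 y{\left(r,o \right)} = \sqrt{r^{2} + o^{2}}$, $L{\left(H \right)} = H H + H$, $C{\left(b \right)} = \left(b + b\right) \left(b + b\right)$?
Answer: $- 28 \sqrt{4351049} \approx -58406.0$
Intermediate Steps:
$C{\left(b \right)} = 4 b^{2}$ ($C{\left(b \right)} = 2 b 2 b = 4 b^{2}$)
$L{\left(H \right)} = H + H^{2}$ ($L{\left(H \right)} = H^{2} + H = H + H^{2}$)
$y{\left(r,o \right)} = - \frac{\sqrt{o^{2} + r^{2}}}{2}$ ($y{\left(r,o \right)} = - \frac{\sqrt{r^{2} + o^{2}}}{2} = - \frac{\sqrt{o^{2} + r^{2}}}{2}$)
$y{\left(L{\left(C{\left(-4 \right)} \right)},-314 \right)} 28 = - \frac{\sqrt{\left(-314\right)^{2} + \left(4 \left(-4\right)^{2} \left(1 + 4 \left(-4\right)^{2}\right)\right)^{2}}}{2} \cdot 28 = - \frac{\sqrt{98596 + \left(4 \cdot 16 \left(1 + 4 \cdot 16\right)\right)^{2}}}{2} \cdot 28 = - \frac{\sqrt{98596 + \left(64 \left(1 + 64\right)\right)^{2}}}{2} \cdot 28 = - \frac{\sqrt{98596 + \left(64 \cdot 65\right)^{2}}}{2} \cdot 28 = - \frac{\sqrt{98596 + 4160^{2}}}{2} \cdot 28 = - \frac{\sqrt{98596 + 17305600}}{2} \cdot 28 = - \frac{\sqrt{17404196}}{2} \cdot 28 = - \frac{2 \sqrt{4351049}}{2} \cdot 28 = - \sqrt{4351049} \cdot 28 = - 28 \sqrt{4351049}$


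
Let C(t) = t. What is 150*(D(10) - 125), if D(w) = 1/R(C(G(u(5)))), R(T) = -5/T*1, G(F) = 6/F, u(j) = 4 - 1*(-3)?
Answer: -131430/7 ≈ -18776.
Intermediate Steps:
u(j) = 7 (u(j) = 4 + 3 = 7)
R(T) = -5/T
D(w) = -6/35 (D(w) = 1/(-5/(6/7)) = 1/(-5/(6*(⅐))) = 1/(-5/6/7) = 1/(-5*7/6) = 1/(-35/6) = -6/35)
150*(D(10) - 125) = 150*(-6/35 - 125) = 150*(-4381/35) = -131430/7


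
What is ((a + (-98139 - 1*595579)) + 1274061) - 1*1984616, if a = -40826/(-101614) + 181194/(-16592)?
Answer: -591898302003587/421494872 ≈ -1.4043e+6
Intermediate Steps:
a = -4433615531/421494872 (a = -40826*(-1/101614) + 181194*(-1/16592) = 20413/50807 - 90597/8296 = -4433615531/421494872 ≈ -10.519)
((a + (-98139 - 1*595579)) + 1274061) - 1*1984616 = ((-4433615531/421494872 + (-98139 - 1*595579)) + 1274061) - 1*1984616 = ((-4433615531/421494872 + (-98139 - 595579)) + 1274061) - 1984616 = ((-4433615531/421494872 - 693718) + 1274061) - 1984616 = (-292403013229627/421494872 + 1274061) - 1984616 = 244607164885565/421494872 - 1984616 = -591898302003587/421494872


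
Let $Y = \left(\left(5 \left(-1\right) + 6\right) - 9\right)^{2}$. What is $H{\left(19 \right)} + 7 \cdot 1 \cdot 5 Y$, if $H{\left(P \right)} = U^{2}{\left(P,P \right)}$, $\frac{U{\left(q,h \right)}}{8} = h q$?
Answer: $8342784$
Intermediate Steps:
$U{\left(q,h \right)} = 8 h q$
$H{\left(P \right)} = 64 P^{4}$ ($H{\left(P \right)} = \left(8 P P\right)^{2} = \left(8 P^{2}\right)^{2} = 64 P^{4}$)
$Y = 64$ ($Y = \left(\left(-5 + 6\right) - 9\right)^{2} = \left(1 - 9\right)^{2} = \left(-8\right)^{2} = 64$)
$H{\left(19 \right)} + 7 \cdot 1 \cdot 5 Y = 64 \cdot 19^{4} + 7 \cdot 1 \cdot 5 \cdot 64 = 64 \cdot 130321 + 7 \cdot 5 \cdot 64 = 8340544 + 35 \cdot 64 = 8340544 + 2240 = 8342784$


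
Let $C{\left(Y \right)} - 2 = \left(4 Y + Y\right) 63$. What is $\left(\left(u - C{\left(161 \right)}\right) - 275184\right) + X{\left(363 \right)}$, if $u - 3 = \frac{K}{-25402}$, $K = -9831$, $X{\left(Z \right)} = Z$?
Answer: $- \frac{8269230239}{25402} \approx -3.2553 \cdot 10^{5}$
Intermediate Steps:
$C{\left(Y \right)} = 2 + 315 Y$ ($C{\left(Y \right)} = 2 + \left(4 Y + Y\right) 63 = 2 + 5 Y 63 = 2 + 315 Y$)
$u = \frac{86037}{25402}$ ($u = 3 - \frac{9831}{-25402} = 3 - - \frac{9831}{25402} = 3 + \frac{9831}{25402} = \frac{86037}{25402} \approx 3.387$)
$\left(\left(u - C{\left(161 \right)}\right) - 275184\right) + X{\left(363 \right)} = \left(\left(\frac{86037}{25402} - \left(2 + 315 \cdot 161\right)\right) - 275184\right) + 363 = \left(\left(\frac{86037}{25402} - \left(2 + 50715\right)\right) - 275184\right) + 363 = \left(\left(\frac{86037}{25402} - 50717\right) - 275184\right) + 363 = \left(- \frac{1288227197}{25402} - 275184\right) + 363 = - \frac{8278451165}{25402} + 363 = - \frac{8269230239}{25402}$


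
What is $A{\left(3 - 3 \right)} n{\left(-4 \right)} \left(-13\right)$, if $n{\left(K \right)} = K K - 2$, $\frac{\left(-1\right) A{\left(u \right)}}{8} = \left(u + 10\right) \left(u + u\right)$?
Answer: $0$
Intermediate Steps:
$A{\left(u \right)} = - 16 u \left(10 + u\right)$ ($A{\left(u \right)} = - 8 \left(u + 10\right) \left(u + u\right) = - 8 \left(10 + u\right) 2 u = - 8 \cdot 2 u \left(10 + u\right) = - 16 u \left(10 + u\right)$)
$n{\left(K \right)} = -2 + K^{2}$ ($n{\left(K \right)} = K^{2} - 2 = -2 + K^{2}$)
$A{\left(3 - 3 \right)} n{\left(-4 \right)} \left(-13\right) = - 16 \left(3 - 3\right) \left(10 + \left(3 - 3\right)\right) \left(-2 + \left(-4\right)^{2}\right) \left(-13\right) = - 16 \left(3 - 3\right) \left(10 + \left(3 - 3\right)\right) \left(-2 + 16\right) \left(-13\right) = \left(-16\right) 0 \left(10 + 0\right) 14 \left(-13\right) = \left(-16\right) 0 \cdot 10 \cdot 14 \left(-13\right) = 0 \cdot 14 \left(-13\right) = 0 \left(-13\right) = 0$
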